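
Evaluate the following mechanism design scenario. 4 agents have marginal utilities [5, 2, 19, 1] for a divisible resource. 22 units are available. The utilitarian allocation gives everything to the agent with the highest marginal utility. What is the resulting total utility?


Step 1: The marginal utilities are [5, 2, 19, 1]
Step 2: The highest marginal utility is 19
Step 3: All 22 units go to that agent
Step 4: Total utility = 19 * 22 = 418

418


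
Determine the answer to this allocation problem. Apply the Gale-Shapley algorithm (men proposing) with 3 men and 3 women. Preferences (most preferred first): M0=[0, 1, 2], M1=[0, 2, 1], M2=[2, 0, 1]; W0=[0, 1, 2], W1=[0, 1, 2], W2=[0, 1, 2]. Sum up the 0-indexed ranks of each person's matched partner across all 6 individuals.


Step 1: Run Gale-Shapley (men propose, women hold best offer):
  M0 proposes to W0; she accepts
  M1 proposes to W0; rejected
  M1 proposes to W2; she accepts
  M2 proposes to W2; rejected
  M2 proposes to W0; rejected
  M2 proposes to W1; she accepts
Step 2: Final matching: W0-M0, W1-M2, W2-M1
Step 3: 0-indexed ranks (man's rank of his match, then woman's): 0 + 0 + 2 + 2 + 1 + 1
Step 4: Total rank sum = 6

6


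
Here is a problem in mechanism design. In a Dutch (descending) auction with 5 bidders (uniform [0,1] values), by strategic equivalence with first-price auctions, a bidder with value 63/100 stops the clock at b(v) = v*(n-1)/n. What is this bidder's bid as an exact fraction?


Step 1: Dutch auctions are strategically equivalent to first-price auctions
Step 2: The equilibrium bid is b(v) = v*(n-1)/n
Step 3: b = 63/100 * 4/5
Step 4: b = 63/125

63/125


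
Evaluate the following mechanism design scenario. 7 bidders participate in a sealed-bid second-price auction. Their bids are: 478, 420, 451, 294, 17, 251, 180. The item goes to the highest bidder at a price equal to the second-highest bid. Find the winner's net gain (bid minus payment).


Step 1: Sort bids in descending order: 478, 451, 420, 294, 251, 180, 17
Step 2: The winning bid is the highest: 478
Step 3: The payment equals the second-highest bid: 451
Step 4: Surplus = winner's bid - payment = 478 - 451 = 27

27


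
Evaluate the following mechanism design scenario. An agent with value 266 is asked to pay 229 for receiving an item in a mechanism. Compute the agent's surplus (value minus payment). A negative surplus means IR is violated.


Step 1: Surplus = value - payment = 266 - 229 = 37
Step 2: IR is satisfied (surplus >= 0)

37


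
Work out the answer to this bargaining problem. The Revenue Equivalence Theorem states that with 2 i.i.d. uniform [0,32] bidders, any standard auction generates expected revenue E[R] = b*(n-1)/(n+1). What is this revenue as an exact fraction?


Step 1: By Revenue Equivalence, expected revenue = b*(n-1)/(n+1)
Step 2: Substituting n = 2, b = 32
Step 3: Revenue = 32*(2-1)/(2+1) = 32*1/3
Step 4: Revenue = 32/3

32/3


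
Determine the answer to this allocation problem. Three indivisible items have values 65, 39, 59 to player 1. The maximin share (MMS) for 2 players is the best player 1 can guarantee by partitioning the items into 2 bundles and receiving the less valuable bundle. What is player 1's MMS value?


Step 1: Item values = 65, 39, 59
Step 2: Enumerate all 2-bundle partitions and take the smaller bundle:
  Partition 1: {65} vs {39,59} -> bundles 65, 98; min = 65
  Partition 2: {39} vs {65,59} -> bundles 39, 124; min = 39
  Partition 3: {59} vs {65,39} -> bundles 59, 104; min = 59
Step 3: MMS = max(65, 39, 59) = 65

65


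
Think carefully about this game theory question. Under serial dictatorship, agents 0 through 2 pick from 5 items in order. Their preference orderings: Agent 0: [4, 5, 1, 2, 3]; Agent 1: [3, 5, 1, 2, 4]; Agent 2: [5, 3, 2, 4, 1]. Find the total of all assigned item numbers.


Step 1: Agent 0 picks item 4
Step 2: Agent 1 picks item 3
Step 3: Agent 2 picks item 5
Step 4: Sum = 4 + 3 + 5 = 12

12


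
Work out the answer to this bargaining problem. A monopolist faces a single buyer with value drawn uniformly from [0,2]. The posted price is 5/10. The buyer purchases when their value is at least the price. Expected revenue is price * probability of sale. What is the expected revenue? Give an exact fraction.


Step 1: Posted price r = 1/2, value support [0,2]
Step 2: P(v >= r) = (2 - 1/2)/2 = 3/4
Step 3: Expected revenue = r * P(v >= r) = 1/2 * 3/4
Step 4: Revenue = 3/8

3/8


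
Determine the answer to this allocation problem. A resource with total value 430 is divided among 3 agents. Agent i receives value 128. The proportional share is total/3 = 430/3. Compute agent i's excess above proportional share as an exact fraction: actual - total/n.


Step 1: Proportional share = 430/3
Step 2: Agent's actual allocation = 128
Step 3: Excess = 128 - 430/3 = -46/3

-46/3


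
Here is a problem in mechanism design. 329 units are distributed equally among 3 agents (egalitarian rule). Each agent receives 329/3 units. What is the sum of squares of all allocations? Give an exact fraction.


Step 1: Each agent's share = 329/3
Step 2: Square of each share = (329/3)^2 = 108241/9
Step 3: Sum of squares = 3 * 108241/9 = 108241/3

108241/3


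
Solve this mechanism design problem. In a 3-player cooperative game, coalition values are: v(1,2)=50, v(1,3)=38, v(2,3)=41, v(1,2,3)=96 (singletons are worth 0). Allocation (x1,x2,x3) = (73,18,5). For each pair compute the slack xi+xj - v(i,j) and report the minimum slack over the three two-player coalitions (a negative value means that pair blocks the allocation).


Step 1: Slack for coalition (1,2): x1+x2 - v12 = 91 - 50 = 41
Step 2: Slack for coalition (1,3): x1+x3 - v13 = 78 - 38 = 40
Step 3: Slack for coalition (2,3): x2+x3 - v23 = 23 - 41 = -18
Step 4: Minimum slack = min(41, 40, -18) = -18, attained by (2,3); coalition (2,3) can block (slack < 0), so the allocation is not in the core

-18


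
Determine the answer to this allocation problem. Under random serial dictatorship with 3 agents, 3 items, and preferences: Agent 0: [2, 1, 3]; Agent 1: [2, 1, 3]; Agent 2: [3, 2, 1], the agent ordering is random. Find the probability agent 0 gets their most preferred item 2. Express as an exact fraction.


Step 1: Agent 0 wants item 2
Step 2: There are 6 possible orderings of agents
Step 3: In 3 orderings, agent 0 gets item 2
Step 4: Probability = 3/6 = 1/2

1/2


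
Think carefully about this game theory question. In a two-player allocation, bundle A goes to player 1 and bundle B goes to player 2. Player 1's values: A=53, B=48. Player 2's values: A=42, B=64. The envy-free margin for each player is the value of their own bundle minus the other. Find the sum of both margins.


Step 1: Player 1's margin = v1(A) - v1(B) = 53 - 48 = 5
Step 2: Player 2's margin = v2(B) - v2(A) = 64 - 42 = 22
Step 3: Total margin = 5 + 22 = 27

27


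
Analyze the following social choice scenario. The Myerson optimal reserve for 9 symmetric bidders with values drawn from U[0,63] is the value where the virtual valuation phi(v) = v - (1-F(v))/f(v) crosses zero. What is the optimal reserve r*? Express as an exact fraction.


Step 1: For U[0,63], F(v) = v/63 and f(v) = 1/63
Step 2: phi(v) = v - (1 - v/63)/(1/63) = v - (63 - v) = 2v - 63
Step 3: Set phi(r*) = 0: 2r* - 63 = 0
Step 4: r* = 63/2 (the number of bidders n = 9 does not enter)

63/2


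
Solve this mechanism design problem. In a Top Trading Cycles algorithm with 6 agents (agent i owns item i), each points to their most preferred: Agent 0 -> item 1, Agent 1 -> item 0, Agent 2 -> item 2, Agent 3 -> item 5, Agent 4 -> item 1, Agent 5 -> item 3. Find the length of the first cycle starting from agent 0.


Step 1: Trace the pointer graph from agent 0: 0 -> 1 -> 0
Step 2: A cycle is detected when we revisit agent 0
Step 3: The cycle is: 0 -> 1 -> 0
Step 4: Cycle length = 2

2


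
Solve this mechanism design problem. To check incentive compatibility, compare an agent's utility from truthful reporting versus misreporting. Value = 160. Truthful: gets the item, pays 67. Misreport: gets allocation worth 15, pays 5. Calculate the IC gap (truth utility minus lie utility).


Step 1: U(truth) = value - payment = 160 - 67 = 93
Step 2: U(lie) = allocation - payment = 15 - 5 = 10
Step 3: IC gap = 93 - 10 = 83

83


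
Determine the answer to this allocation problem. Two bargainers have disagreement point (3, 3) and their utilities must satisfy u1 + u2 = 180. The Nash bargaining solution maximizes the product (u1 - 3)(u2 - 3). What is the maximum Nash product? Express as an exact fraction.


Step 1: The Nash solution splits surplus symmetrically above the disagreement point
Step 2: u1 = (total + d1 - d2)/2 = (180 + 3 - 3)/2 = 90
Step 3: u2 = (total - d1 + d2)/2 = (180 - 3 + 3)/2 = 90
Step 4: Nash product = (90 - 3) * (90 - 3)
Step 5: = 87 * 87 = 7569

7569


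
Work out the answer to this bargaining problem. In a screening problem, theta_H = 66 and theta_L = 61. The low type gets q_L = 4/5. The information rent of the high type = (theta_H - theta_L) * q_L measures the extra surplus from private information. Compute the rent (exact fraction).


Step 1: theta_H - theta_L = 66 - 61 = 5
Step 2: Information rent = (theta_H - theta_L) * q_L
Step 3: = 5 * 4/5
Step 4: = 4

4


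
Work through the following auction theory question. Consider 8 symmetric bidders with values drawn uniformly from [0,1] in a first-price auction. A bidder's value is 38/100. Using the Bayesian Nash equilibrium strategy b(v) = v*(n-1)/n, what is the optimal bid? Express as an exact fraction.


Step 1: The symmetric BNE bidding function is b(v) = v * (n-1) / n
Step 2: Substitute v = 19/50 and n = 8
Step 3: b = 19/50 * 7/8
Step 4: b = 133/400

133/400


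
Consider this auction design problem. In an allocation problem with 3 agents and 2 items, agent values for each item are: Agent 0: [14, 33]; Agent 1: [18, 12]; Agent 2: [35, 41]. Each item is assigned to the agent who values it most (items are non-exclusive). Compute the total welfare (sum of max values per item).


Step 1: For each item, find the maximum value among all agents.
Step 2: Item 0 -> Agent 2 (value 35)
Step 3: Item 1 -> Agent 2 (value 41)
Step 4: Total welfare = 35 + 41 = 76

76


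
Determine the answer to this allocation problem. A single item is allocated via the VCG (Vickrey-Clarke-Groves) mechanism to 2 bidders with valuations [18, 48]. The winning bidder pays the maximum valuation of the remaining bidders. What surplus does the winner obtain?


Step 1: The winner is the agent with the highest value: agent 1 with value 48
Step 2: Values of other agents: [18]
Step 3: VCG payment = max of others' values = 18
Step 4: Surplus = 48 - 18 = 30

30


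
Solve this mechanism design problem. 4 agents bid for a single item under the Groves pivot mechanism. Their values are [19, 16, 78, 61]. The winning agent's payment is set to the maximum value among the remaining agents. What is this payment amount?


Step 1: The efficient winner is agent 2 with value 78
Step 2: Other agents' values: [19, 16, 61]
Step 3: Pivot payment = max(others) = 61
Step 4: The winner pays 61

61


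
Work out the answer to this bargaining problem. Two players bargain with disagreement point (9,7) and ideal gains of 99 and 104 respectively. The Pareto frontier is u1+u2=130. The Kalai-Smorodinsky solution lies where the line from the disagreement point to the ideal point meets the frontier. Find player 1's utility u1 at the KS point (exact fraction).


Step 1: At the KS point, (u1-d1)/r1 = (u2-d2)/r2 = t and u1+u2 = 130
Step 2: u1 = d1 + r1*t and u2 = d2 + r2*t, so (d1 + r1*t) + (d2 + r2*t) = 130
Step 3: t = (130 - 9 - 7)/(99 + 104) = 114/203
Step 4: u1 = d1 + r1*t = 9 + 99 * 114/203 = 13113/203
Step 5: (Check: u2 = d2 + r2*t = 13277/203; u1+u2 = 13113/203 + 13277/203 = 130, on the frontier.)

13113/203


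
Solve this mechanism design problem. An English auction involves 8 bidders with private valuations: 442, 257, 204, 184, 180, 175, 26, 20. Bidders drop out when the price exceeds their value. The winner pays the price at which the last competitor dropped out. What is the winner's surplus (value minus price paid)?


Step 1: Identify the highest value: 442
Step 2: Identify the second-highest value: 257
Step 3: The final price = second-highest value = 257
Step 4: Surplus = 442 - 257 = 185

185


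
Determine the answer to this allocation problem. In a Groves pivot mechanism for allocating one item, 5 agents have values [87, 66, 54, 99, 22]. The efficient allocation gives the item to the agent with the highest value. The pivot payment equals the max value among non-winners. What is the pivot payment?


Step 1: The efficient winner is agent 3 with value 99
Step 2: Other agents' values: [87, 66, 54, 22]
Step 3: Pivot payment = max(others) = 87
Step 4: The winner pays 87

87


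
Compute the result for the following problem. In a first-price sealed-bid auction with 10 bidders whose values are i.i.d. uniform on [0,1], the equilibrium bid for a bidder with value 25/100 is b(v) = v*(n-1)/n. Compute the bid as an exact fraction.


Step 1: The symmetric BNE bidding function is b(v) = v * (n-1) / n
Step 2: Substitute v = 1/4 and n = 10
Step 3: b = 1/4 * 9/10
Step 4: b = 9/40

9/40


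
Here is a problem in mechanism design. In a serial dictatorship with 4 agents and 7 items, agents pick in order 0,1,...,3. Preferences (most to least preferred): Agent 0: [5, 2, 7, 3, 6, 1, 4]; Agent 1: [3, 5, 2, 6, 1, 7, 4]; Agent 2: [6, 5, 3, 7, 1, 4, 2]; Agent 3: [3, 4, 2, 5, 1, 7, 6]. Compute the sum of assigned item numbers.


Step 1: Agent 0 picks item 5
Step 2: Agent 1 picks item 3
Step 3: Agent 2 picks item 6
Step 4: Agent 3 picks item 4
Step 5: Sum = 5 + 3 + 6 + 4 = 18

18


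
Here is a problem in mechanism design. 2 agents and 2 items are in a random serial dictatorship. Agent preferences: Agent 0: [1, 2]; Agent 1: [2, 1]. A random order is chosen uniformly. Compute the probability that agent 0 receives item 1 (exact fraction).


Step 1: Agent 0 wants item 1
Step 2: There are 2 possible orderings of agents
Step 3: In 2 orderings, agent 0 gets item 1
Step 4: Probability = 2/2 = 1

1


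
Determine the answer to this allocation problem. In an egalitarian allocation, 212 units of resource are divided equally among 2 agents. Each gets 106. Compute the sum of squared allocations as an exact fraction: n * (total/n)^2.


Step 1: Each agent's share = 212/2 = 106
Step 2: Square of each share = (106)^2 = 11236
Step 3: Sum of squares = 2 * 11236 = 22472

22472


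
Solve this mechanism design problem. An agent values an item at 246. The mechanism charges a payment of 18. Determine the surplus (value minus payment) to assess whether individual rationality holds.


Step 1: Surplus = value - payment = 246 - 18 = 228
Step 2: IR is satisfied (surplus >= 0)

228


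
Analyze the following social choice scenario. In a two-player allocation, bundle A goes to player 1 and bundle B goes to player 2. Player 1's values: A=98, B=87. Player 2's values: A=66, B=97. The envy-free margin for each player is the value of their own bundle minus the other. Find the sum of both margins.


Step 1: Player 1's margin = v1(A) - v1(B) = 98 - 87 = 11
Step 2: Player 2's margin = v2(B) - v2(A) = 97 - 66 = 31
Step 3: Total margin = 11 + 31 = 42

42


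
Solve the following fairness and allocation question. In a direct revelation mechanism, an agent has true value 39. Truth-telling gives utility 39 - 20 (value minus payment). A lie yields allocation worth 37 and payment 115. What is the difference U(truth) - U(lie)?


Step 1: U(truth) = value - payment = 39 - 20 = 19
Step 2: U(lie) = allocation - payment = 37 - 115 = -78
Step 3: IC gap = 19 - (-78) = 97

97


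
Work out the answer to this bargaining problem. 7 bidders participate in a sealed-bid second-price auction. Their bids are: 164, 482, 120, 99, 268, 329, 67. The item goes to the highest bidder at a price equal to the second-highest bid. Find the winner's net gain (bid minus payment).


Step 1: Sort bids in descending order: 482, 329, 268, 164, 120, 99, 67
Step 2: The winning bid is the highest: 482
Step 3: The payment equals the second-highest bid: 329
Step 4: Surplus = winner's bid - payment = 482 - 329 = 153

153


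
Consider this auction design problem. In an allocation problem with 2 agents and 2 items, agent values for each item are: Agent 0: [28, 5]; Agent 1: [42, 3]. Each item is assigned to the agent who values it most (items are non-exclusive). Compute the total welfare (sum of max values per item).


Step 1: For each item, find the maximum value among all agents.
Step 2: Item 0 -> Agent 1 (value 42)
Step 3: Item 1 -> Agent 0 (value 5)
Step 4: Total welfare = 42 + 5 = 47

47


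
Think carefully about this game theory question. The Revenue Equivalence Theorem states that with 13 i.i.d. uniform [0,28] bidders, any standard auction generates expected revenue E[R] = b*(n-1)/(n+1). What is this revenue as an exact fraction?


Step 1: By Revenue Equivalence, expected revenue = b*(n-1)/(n+1)
Step 2: Substituting n = 13, b = 28
Step 3: Revenue = 28*(13-1)/(13+1) = 28*12/14
Step 4: Revenue = 336/14 = 24

24


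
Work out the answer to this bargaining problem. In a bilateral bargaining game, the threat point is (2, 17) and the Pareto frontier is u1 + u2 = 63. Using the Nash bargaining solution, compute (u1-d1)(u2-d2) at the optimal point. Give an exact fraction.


Step 1: The Nash solution splits surplus symmetrically above the disagreement point
Step 2: u1 = (total + d1 - d2)/2 = (63 + 2 - 17)/2 = 24
Step 3: u2 = (total - d1 + d2)/2 = (63 - 2 + 17)/2 = 39
Step 4: Nash product = (24 - 2) * (39 - 17)
Step 5: = 22 * 22 = 484

484


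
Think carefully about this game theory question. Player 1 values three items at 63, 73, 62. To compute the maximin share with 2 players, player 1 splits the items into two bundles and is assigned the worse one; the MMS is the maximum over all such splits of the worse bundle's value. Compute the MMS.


Step 1: Item values = 63, 73, 62
Step 2: Enumerate all 2-bundle partitions and take the smaller bundle:
  Partition 1: {63} vs {73,62} -> bundles 63, 135; min = 63
  Partition 2: {73} vs {63,62} -> bundles 73, 125; min = 73
  Partition 3: {62} vs {63,73} -> bundles 62, 136; min = 62
Step 3: MMS = max(63, 73, 62) = 73

73


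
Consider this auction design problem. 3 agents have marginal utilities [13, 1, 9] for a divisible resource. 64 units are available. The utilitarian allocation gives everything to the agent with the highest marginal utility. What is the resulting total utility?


Step 1: The marginal utilities are [13, 1, 9]
Step 2: The highest marginal utility is 13
Step 3: All 64 units go to that agent
Step 4: Total utility = 13 * 64 = 832

832


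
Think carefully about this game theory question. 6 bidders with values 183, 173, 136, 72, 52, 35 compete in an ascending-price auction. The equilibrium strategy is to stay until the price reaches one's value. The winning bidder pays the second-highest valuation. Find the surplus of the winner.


Step 1: Identify the highest value: 183
Step 2: Identify the second-highest value: 173
Step 3: The final price = second-highest value = 173
Step 4: Surplus = 183 - 173 = 10

10


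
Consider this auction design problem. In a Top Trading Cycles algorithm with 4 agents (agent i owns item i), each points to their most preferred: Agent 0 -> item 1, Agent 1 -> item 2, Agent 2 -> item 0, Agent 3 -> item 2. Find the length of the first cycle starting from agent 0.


Step 1: Trace the pointer graph from agent 0: 0 -> 1 -> 2 -> 0
Step 2: A cycle is detected when we revisit agent 0
Step 3: The cycle is: 0 -> 1 -> 2 -> 0
Step 4: Cycle length = 3

3


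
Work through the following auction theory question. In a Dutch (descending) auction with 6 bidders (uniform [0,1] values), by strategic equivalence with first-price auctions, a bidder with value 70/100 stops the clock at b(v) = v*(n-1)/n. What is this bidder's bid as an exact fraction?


Step 1: Dutch auctions are strategically equivalent to first-price auctions
Step 2: The equilibrium bid is b(v) = v*(n-1)/n
Step 3: b = 7/10 * 5/6
Step 4: b = 7/12

7/12


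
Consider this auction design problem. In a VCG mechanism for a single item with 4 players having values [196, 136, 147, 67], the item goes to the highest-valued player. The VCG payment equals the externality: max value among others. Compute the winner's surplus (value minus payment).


Step 1: The winner is the agent with the highest value: agent 0 with value 196
Step 2: Values of other agents: [136, 147, 67]
Step 3: VCG payment = max of others' values = 147
Step 4: Surplus = 196 - 147 = 49

49


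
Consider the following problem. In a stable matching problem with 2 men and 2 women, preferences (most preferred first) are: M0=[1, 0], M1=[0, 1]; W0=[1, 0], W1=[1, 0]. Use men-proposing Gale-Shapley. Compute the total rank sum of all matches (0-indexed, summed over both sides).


Step 1: Run Gale-Shapley (men propose, women hold best offer):
  M0 proposes to W1; she accepts
  M1 proposes to W0; she accepts
Step 2: Final matching: W0-M1, W1-M0
Step 3: 0-indexed ranks (man's rank of his match, then woman's): 0 + 0 + 0 + 1
Step 4: Total rank sum = 1

1


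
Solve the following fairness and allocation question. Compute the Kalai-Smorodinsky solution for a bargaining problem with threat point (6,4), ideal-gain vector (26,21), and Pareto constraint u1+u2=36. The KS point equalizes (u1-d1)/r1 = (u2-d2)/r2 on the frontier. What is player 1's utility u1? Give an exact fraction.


Step 1: At the KS point, (u1-d1)/r1 = (u2-d2)/r2 = t and u1+u2 = 36
Step 2: u1 = d1 + r1*t and u2 = d2 + r2*t, so (d1 + r1*t) + (d2 + r2*t) = 36
Step 3: t = (36 - 6 - 4)/(26 + 21) = 26/47
Step 4: u1 = d1 + r1*t = 6 + 26 * 26/47 = 958/47
Step 5: (Check: u2 = d2 + r2*t = 734/47; u1+u2 = 958/47 + 734/47 = 36, on the frontier.)

958/47


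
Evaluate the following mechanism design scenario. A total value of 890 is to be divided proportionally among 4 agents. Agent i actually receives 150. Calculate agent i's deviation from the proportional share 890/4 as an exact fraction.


Step 1: Proportional share = 890/4 = 445/2
Step 2: Agent's actual allocation = 150
Step 3: Excess = 150 - 445/2 = -145/2

-145/2


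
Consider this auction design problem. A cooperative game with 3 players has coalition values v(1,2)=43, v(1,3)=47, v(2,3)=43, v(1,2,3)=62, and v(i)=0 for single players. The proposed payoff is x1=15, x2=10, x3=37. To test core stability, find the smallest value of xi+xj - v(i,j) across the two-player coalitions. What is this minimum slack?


Step 1: Slack for coalition (1,2): x1+x2 - v12 = 25 - 43 = -18
Step 2: Slack for coalition (1,3): x1+x3 - v13 = 52 - 47 = 5
Step 3: Slack for coalition (2,3): x2+x3 - v23 = 47 - 43 = 4
Step 4: Minimum slack = min(-18, 5, 4) = -18, attained by (1,2); coalition (1,2) can block (slack < 0), so the allocation is not in the core

-18


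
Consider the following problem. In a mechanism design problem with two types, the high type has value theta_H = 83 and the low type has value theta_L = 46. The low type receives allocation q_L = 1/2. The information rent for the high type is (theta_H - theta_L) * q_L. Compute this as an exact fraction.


Step 1: theta_H - theta_L = 83 - 46 = 37
Step 2: Information rent = (theta_H - theta_L) * q_L
Step 3: = 37 * 1/2
Step 4: = 37/2

37/2


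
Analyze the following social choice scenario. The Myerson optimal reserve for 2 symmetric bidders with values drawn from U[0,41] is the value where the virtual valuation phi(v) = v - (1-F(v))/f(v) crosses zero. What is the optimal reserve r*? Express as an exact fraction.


Step 1: For U[0,41], F(v) = v/41 and f(v) = 1/41
Step 2: phi(v) = v - (1 - v/41)/(1/41) = v - (41 - v) = 2v - 41
Step 3: Set phi(r*) = 0: 2r* - 41 = 0
Step 4: r* = 41/2 (the number of bidders n = 2 does not enter)

41/2


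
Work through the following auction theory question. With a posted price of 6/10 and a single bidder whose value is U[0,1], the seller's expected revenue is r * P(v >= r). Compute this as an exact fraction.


Step 1: Posted price r = 3/5, value support [0,1]
Step 2: P(v >= r) = (1 - 3/5)/1 = 2/5
Step 3: Expected revenue = r * P(v >= r) = 3/5 * 2/5
Step 4: Revenue = 6/25

6/25


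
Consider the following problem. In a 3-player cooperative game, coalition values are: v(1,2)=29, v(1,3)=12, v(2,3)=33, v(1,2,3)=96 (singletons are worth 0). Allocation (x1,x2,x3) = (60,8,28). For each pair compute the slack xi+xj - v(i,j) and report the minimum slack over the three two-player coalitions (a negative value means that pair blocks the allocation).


Step 1: Slack for coalition (1,2): x1+x2 - v12 = 68 - 29 = 39
Step 2: Slack for coalition (1,3): x1+x3 - v13 = 88 - 12 = 76
Step 3: Slack for coalition (2,3): x2+x3 - v23 = 36 - 33 = 3
Step 4: Minimum slack = min(39, 76, 3) = 3, attained by (2,3); no pair can gain by deviating, so the allocation is in the core

3


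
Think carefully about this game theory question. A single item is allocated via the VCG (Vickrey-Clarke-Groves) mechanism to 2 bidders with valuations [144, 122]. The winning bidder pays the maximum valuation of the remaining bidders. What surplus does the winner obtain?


Step 1: The winner is the agent with the highest value: agent 0 with value 144
Step 2: Values of other agents: [122]
Step 3: VCG payment = max of others' values = 122
Step 4: Surplus = 144 - 122 = 22

22


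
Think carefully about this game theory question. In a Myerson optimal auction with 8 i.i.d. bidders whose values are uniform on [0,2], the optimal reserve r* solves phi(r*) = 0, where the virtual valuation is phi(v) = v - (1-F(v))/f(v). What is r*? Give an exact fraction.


Step 1: For U[0,2], F(v) = v/2 and f(v) = 1/2
Step 2: phi(v) = v - (1 - v/2)/(1/2) = v - (2 - v) = 2v - 2
Step 3: Set phi(r*) = 0: 2r* - 2 = 0
Step 4: r* = 2/2 = 1 (the number of bidders n = 8 does not enter)

1


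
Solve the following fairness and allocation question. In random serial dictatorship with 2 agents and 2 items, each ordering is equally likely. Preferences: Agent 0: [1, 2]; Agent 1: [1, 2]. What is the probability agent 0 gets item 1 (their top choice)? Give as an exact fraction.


Step 1: Agent 0 wants item 1
Step 2: There are 2 possible orderings of agents
Step 3: In 1 orderings, agent 0 gets item 1
Step 4: Probability = 1/2

1/2


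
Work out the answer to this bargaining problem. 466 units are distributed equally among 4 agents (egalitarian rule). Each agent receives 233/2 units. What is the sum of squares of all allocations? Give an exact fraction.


Step 1: Each agent's share = 466/4 = 233/2
Step 2: Square of each share = (233/2)^2 = 54289/4
Step 3: Sum of squares = 4 * 54289/4 = 54289

54289


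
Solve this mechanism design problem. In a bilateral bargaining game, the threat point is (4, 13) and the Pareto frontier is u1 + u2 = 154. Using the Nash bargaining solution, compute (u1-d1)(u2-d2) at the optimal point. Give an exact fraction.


Step 1: The Nash solution splits surplus symmetrically above the disagreement point
Step 2: u1 = (total + d1 - d2)/2 = (154 + 4 - 13)/2 = 145/2
Step 3: u2 = (total - d1 + d2)/2 = (154 - 4 + 13)/2 = 163/2
Step 4: Nash product = (145/2 - 4) * (163/2 - 13)
Step 5: = 137/2 * 137/2 = 18769/4

18769/4


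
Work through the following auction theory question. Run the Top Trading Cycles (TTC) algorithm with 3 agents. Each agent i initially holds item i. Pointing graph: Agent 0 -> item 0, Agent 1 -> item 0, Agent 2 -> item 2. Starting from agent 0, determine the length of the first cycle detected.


Step 1: Trace the pointer graph from agent 0: 0 -> 0
Step 2: A cycle is detected when we revisit agent 0
Step 3: The cycle is: 0 -> 0
Step 4: Cycle length = 1

1


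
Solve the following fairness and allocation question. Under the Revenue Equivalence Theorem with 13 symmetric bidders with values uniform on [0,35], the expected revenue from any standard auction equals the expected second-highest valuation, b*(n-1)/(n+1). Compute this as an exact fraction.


Step 1: By Revenue Equivalence, expected revenue = b*(n-1)/(n+1)
Step 2: Substituting n = 13, b = 35
Step 3: Revenue = 35*(13-1)/(13+1) = 35*12/14
Step 4: Revenue = 420/14 = 30

30


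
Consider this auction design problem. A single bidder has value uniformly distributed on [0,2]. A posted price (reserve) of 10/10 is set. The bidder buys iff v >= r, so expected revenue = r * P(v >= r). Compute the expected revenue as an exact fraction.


Step 1: Posted price r = 1, value support [0,2]
Step 2: P(v >= r) = (2 - 1)/2 = 1/2
Step 3: Expected revenue = r * P(v >= r) = 1 * 1/2
Step 4: Revenue = 1/2

1/2


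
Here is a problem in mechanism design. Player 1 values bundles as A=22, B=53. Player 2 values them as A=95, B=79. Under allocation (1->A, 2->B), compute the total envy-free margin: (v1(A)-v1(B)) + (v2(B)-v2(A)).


Step 1: Player 1's margin = v1(A) - v1(B) = 22 - 53 = -31
Step 2: Player 2's margin = v2(B) - v2(A) = 79 - 95 = -16
Step 3: Total margin = -31 + -16 = -47

-47


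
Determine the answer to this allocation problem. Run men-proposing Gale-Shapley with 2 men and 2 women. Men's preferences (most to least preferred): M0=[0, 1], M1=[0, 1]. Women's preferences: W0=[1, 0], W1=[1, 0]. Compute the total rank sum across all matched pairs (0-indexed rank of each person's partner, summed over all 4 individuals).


Step 1: Run Gale-Shapley (men propose, women hold best offer):
  M0 proposes to W0; she accepts
  M1 proposes to W0; she switches from M0
  M0 proposes to W1; she accepts
Step 2: Final matching: W0-M1, W1-M0
Step 3: 0-indexed ranks (man's rank of his match, then woman's): 0 + 0 + 1 + 1
Step 4: Total rank sum = 2

2


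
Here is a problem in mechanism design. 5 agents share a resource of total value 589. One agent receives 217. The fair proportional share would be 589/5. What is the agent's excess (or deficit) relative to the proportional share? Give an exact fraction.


Step 1: Proportional share = 589/5
Step 2: Agent's actual allocation = 217
Step 3: Excess = 217 - 589/5 = 496/5

496/5


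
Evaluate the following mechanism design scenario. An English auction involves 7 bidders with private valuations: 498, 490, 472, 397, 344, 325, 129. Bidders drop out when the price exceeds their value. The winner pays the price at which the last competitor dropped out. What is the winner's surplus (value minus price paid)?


Step 1: Identify the highest value: 498
Step 2: Identify the second-highest value: 490
Step 3: The final price = second-highest value = 490
Step 4: Surplus = 498 - 490 = 8

8


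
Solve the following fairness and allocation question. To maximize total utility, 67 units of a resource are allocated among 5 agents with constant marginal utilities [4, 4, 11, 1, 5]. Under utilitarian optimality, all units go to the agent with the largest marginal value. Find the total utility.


Step 1: The marginal utilities are [4, 4, 11, 1, 5]
Step 2: The highest marginal utility is 11
Step 3: All 67 units go to that agent
Step 4: Total utility = 11 * 67 = 737

737


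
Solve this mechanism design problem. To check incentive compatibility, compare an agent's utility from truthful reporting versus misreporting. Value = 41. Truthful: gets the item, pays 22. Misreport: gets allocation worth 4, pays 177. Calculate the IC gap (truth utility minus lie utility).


Step 1: U(truth) = value - payment = 41 - 22 = 19
Step 2: U(lie) = allocation - payment = 4 - 177 = -173
Step 3: IC gap = 19 - (-173) = 192

192


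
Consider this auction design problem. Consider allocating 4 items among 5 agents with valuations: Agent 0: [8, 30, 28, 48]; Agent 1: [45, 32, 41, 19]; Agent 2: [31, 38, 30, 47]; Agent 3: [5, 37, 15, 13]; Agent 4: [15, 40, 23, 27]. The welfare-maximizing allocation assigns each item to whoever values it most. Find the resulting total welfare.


Step 1: For each item, find the maximum value among all agents.
Step 2: Item 0 -> Agent 1 (value 45)
Step 3: Item 1 -> Agent 4 (value 40)
Step 4: Item 2 -> Agent 1 (value 41)
Step 5: Item 3 -> Agent 0 (value 48)
Step 6: Total welfare = 45 + 40 + 41 + 48 = 174

174


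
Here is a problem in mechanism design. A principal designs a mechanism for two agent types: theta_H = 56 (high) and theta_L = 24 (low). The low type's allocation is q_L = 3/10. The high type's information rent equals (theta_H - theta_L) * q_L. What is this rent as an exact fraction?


Step 1: theta_H - theta_L = 56 - 24 = 32
Step 2: Information rent = (theta_H - theta_L) * q_L
Step 3: = 32 * 3/10
Step 4: = 48/5

48/5


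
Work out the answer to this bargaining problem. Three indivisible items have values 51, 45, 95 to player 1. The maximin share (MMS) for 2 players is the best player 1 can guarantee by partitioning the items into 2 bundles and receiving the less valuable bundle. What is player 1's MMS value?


Step 1: Item values = 51, 45, 95
Step 2: Enumerate all 2-bundle partitions and take the smaller bundle:
  Partition 1: {51} vs {45,95} -> bundles 51, 140; min = 51
  Partition 2: {45} vs {51,95} -> bundles 45, 146; min = 45
  Partition 3: {95} vs {51,45} -> bundles 95, 96; min = 95
Step 3: MMS = max(51, 45, 95) = 95

95


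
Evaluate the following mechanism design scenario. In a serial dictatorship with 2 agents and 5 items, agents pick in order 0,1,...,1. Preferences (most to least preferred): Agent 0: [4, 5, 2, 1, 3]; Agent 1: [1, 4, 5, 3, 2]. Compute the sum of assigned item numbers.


Step 1: Agent 0 picks item 4
Step 2: Agent 1 picks item 1
Step 3: Sum = 4 + 1 = 5

5


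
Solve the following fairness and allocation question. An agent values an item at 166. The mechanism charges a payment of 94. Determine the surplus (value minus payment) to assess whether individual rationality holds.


Step 1: Surplus = value - payment = 166 - 94 = 72
Step 2: IR is satisfied (surplus >= 0)

72


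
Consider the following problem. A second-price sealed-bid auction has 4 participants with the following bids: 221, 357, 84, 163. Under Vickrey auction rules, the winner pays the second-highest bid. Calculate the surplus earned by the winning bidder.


Step 1: Sort bids in descending order: 357, 221, 163, 84
Step 2: The winning bid is the highest: 357
Step 3: The payment equals the second-highest bid: 221
Step 4: Surplus = winner's bid - payment = 357 - 221 = 136

136


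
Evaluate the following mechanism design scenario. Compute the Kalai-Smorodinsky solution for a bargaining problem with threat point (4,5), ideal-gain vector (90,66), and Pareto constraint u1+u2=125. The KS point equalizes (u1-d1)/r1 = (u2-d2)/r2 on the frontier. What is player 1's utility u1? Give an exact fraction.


Step 1: At the KS point, (u1-d1)/r1 = (u2-d2)/r2 = t and u1+u2 = 125
Step 2: u1 = d1 + r1*t and u2 = d2 + r2*t, so (d1 + r1*t) + (d2 + r2*t) = 125
Step 3: t = (125 - 4 - 5)/(90 + 66) = 116/156 = 29/39
Step 4: u1 = d1 + r1*t = 4 + 90 * 29/39 = 922/13
Step 5: (Check: u2 = d2 + r2*t = 703/13; u1+u2 = 922/13 + 703/13 = 125, on the frontier.)

922/13


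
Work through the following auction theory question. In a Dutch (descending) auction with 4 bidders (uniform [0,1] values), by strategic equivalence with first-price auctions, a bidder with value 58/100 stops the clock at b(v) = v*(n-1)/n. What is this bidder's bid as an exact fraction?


Step 1: Dutch auctions are strategically equivalent to first-price auctions
Step 2: The equilibrium bid is b(v) = v*(n-1)/n
Step 3: b = 29/50 * 3/4
Step 4: b = 87/200

87/200


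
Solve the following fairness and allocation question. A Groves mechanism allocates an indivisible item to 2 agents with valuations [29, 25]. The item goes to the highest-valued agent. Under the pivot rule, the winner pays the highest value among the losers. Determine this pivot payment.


Step 1: The efficient winner is agent 0 with value 29
Step 2: Other agents' values: [25]
Step 3: Pivot payment = max(others) = 25
Step 4: The winner pays 25

25


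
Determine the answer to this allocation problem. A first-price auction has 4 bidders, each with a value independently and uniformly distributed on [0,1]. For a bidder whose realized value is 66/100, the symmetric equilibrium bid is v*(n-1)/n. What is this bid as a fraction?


Step 1: The symmetric BNE bidding function is b(v) = v * (n-1) / n
Step 2: Substitute v = 33/50 and n = 4
Step 3: b = 33/50 * 3/4
Step 4: b = 99/200

99/200


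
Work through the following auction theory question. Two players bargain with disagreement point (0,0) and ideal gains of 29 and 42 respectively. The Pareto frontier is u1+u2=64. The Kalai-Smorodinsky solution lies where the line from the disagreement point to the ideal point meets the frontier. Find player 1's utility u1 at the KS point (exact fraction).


Step 1: At the KS point, (u1-d1)/r1 = (u2-d2)/r2 = t and u1+u2 = 64
Step 2: u1 = d1 + r1*t and u2 = d2 + r2*t, so (d1 + r1*t) + (d2 + r2*t) = 64
Step 3: t = (64 - 0 - 0)/(29 + 42) = 64/71
Step 4: u1 = d1 + r1*t = 0 + 29 * 64/71 = 1856/71
Step 5: (Check: u2 = d2 + r2*t = 2688/71; u1+u2 = 1856/71 + 2688/71 = 64, on the frontier.)

1856/71


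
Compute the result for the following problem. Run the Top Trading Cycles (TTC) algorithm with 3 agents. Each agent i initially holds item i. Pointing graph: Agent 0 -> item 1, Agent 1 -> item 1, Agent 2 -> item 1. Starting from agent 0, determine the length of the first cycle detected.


Step 1: Trace the pointer graph from agent 0: 0 -> 1 -> 1
Step 2: A cycle is detected when we revisit agent 1
Step 3: The cycle is: 1 -> 1
Step 4: Cycle length = 1

1


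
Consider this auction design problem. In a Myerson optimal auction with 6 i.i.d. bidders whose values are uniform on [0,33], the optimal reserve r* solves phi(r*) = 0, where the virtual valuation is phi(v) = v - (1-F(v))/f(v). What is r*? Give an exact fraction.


Step 1: For U[0,33], F(v) = v/33 and f(v) = 1/33
Step 2: phi(v) = v - (1 - v/33)/(1/33) = v - (33 - v) = 2v - 33
Step 3: Set phi(r*) = 0: 2r* - 33 = 0
Step 4: r* = 33/2 (the number of bidders n = 6 does not enter)

33/2


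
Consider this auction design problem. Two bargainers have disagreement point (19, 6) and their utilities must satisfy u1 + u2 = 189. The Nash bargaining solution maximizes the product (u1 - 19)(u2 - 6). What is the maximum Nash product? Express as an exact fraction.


Step 1: The Nash solution splits surplus symmetrically above the disagreement point
Step 2: u1 = (total + d1 - d2)/2 = (189 + 19 - 6)/2 = 101
Step 3: u2 = (total - d1 + d2)/2 = (189 - 19 + 6)/2 = 88
Step 4: Nash product = (101 - 19) * (88 - 6)
Step 5: = 82 * 82 = 6724

6724


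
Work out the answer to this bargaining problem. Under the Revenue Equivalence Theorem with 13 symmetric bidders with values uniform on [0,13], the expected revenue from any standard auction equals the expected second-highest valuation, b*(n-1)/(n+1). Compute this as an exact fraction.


Step 1: By Revenue Equivalence, expected revenue = b*(n-1)/(n+1)
Step 2: Substituting n = 13, b = 13
Step 3: Revenue = 13*(13-1)/(13+1) = 13*12/14
Step 4: Revenue = 156/14 = 78/7

78/7


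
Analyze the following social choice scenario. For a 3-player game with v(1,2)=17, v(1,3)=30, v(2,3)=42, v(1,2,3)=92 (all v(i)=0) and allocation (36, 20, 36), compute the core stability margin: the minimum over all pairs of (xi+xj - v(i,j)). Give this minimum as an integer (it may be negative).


Step 1: Slack for coalition (1,2): x1+x2 - v12 = 56 - 17 = 39
Step 2: Slack for coalition (1,3): x1+x3 - v13 = 72 - 30 = 42
Step 3: Slack for coalition (2,3): x2+x3 - v23 = 56 - 42 = 14
Step 4: Minimum slack = min(39, 42, 14) = 14, attained by (2,3); no pair can gain by deviating, so the allocation is in the core

14


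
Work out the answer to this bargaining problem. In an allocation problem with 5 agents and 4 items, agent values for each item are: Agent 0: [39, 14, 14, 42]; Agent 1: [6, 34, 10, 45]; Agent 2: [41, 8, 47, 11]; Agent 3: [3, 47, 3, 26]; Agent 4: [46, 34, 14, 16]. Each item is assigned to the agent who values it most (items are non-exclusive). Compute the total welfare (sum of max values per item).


Step 1: For each item, find the maximum value among all agents.
Step 2: Item 0 -> Agent 4 (value 46)
Step 3: Item 1 -> Agent 3 (value 47)
Step 4: Item 2 -> Agent 2 (value 47)
Step 5: Item 3 -> Agent 1 (value 45)
Step 6: Total welfare = 46 + 47 + 47 + 45 = 185

185
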